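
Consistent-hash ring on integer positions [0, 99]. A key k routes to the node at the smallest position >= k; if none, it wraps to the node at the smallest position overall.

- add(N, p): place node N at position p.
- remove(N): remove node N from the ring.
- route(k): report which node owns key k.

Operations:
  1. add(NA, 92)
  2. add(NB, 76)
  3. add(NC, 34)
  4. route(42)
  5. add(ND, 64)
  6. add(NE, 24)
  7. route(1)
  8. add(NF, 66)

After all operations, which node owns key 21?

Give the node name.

Op 1: add NA@92 -> ring=[92:NA]
Op 2: add NB@76 -> ring=[76:NB,92:NA]
Op 3: add NC@34 -> ring=[34:NC,76:NB,92:NA]
Op 4: route key 42: smallest pos >= 42 is 76 -> NB
Op 5: add ND@64 -> ring=[34:NC,64:ND,76:NB,92:NA]
Op 6: add NE@24 -> ring=[24:NE,34:NC,64:ND,76:NB,92:NA]
Op 7: route key 1: smallest pos >= 1 is 24 -> NE
Op 8: add NF@66 -> ring=[24:NE,34:NC,64:ND,66:NF,76:NB,92:NA]
Final route key 21: smallest pos >= 21 is 24 -> NE

Answer: NE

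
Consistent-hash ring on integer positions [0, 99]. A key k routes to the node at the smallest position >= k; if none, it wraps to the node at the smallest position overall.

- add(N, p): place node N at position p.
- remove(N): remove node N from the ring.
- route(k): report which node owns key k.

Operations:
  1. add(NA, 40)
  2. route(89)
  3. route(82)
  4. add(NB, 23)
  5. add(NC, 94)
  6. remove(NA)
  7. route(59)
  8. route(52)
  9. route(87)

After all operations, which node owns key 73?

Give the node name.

Op 1: add NA@40 -> ring=[40:NA]
Op 2: route key 89: none >= 89, wrap to smallest pos 40 -> NA
Op 3: route key 82: none >= 82, wrap to smallest pos 40 -> NA
Op 4: add NB@23 -> ring=[23:NB,40:NA]
Op 5: add NC@94 -> ring=[23:NB,40:NA,94:NC]
Op 6: remove NA -> ring=[23:NB,94:NC]
Op 7: route key 59: smallest pos >= 59 is 94 -> NC
Op 8: route key 52: smallest pos >= 52 is 94 -> NC
Op 9: route key 87: smallest pos >= 87 is 94 -> NC
Final route key 73: smallest pos >= 73 is 94 -> NC

Answer: NC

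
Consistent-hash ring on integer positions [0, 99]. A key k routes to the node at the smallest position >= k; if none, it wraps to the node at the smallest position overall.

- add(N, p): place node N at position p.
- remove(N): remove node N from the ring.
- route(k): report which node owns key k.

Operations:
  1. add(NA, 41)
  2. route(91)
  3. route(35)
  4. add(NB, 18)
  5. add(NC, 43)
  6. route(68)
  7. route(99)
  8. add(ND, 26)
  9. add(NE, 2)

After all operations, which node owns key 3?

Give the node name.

Answer: NB

Derivation:
Op 1: add NA@41 -> ring=[41:NA]
Op 2: route key 91: none >= 91, wrap to smallest pos 41 -> NA
Op 3: route key 35: smallest pos >= 35 is 41 -> NA
Op 4: add NB@18 -> ring=[18:NB,41:NA]
Op 5: add NC@43 -> ring=[18:NB,41:NA,43:NC]
Op 6: route key 68: none >= 68, wrap to smallest pos 18 -> NB
Op 7: route key 99: none >= 99, wrap to smallest pos 18 -> NB
Op 8: add ND@26 -> ring=[18:NB,26:ND,41:NA,43:NC]
Op 9: add NE@2 -> ring=[2:NE,18:NB,26:ND,41:NA,43:NC]
Final route key 3: smallest pos >= 3 is 18 -> NB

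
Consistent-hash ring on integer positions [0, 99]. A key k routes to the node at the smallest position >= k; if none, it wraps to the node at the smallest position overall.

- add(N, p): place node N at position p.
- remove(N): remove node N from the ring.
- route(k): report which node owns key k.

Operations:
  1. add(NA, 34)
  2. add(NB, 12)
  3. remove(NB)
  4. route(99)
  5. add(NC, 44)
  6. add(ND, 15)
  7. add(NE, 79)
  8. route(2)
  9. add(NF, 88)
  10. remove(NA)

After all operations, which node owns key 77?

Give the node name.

Answer: NE

Derivation:
Op 1: add NA@34 -> ring=[34:NA]
Op 2: add NB@12 -> ring=[12:NB,34:NA]
Op 3: remove NB -> ring=[34:NA]
Op 4: route key 99: none >= 99, wrap to smallest pos 34 -> NA
Op 5: add NC@44 -> ring=[34:NA,44:NC]
Op 6: add ND@15 -> ring=[15:ND,34:NA,44:NC]
Op 7: add NE@79 -> ring=[15:ND,34:NA,44:NC,79:NE]
Op 8: route key 2: smallest pos >= 2 is 15 -> ND
Op 9: add NF@88 -> ring=[15:ND,34:NA,44:NC,79:NE,88:NF]
Op 10: remove NA -> ring=[15:ND,44:NC,79:NE,88:NF]
Final route key 77: smallest pos >= 77 is 79 -> NE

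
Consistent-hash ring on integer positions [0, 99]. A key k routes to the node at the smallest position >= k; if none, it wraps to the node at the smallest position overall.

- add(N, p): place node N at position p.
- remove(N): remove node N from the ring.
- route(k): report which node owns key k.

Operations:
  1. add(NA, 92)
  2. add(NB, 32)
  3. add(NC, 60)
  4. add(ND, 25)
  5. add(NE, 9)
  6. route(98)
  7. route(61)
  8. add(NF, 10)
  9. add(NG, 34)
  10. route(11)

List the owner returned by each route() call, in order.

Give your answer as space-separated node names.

Answer: NE NA ND

Derivation:
Op 1: add NA@92 -> ring=[92:NA]
Op 2: add NB@32 -> ring=[32:NB,92:NA]
Op 3: add NC@60 -> ring=[32:NB,60:NC,92:NA]
Op 4: add ND@25 -> ring=[25:ND,32:NB,60:NC,92:NA]
Op 5: add NE@9 -> ring=[9:NE,25:ND,32:NB,60:NC,92:NA]
Op 6: route key 98: none >= 98, wrap to smallest pos 9 -> NE
Op 7: route key 61: smallest pos >= 61 is 92 -> NA
Op 8: add NF@10 -> ring=[9:NE,10:NF,25:ND,32:NB,60:NC,92:NA]
Op 9: add NG@34 -> ring=[9:NE,10:NF,25:ND,32:NB,34:NG,60:NC,92:NA]
Op 10: route key 11: smallest pos >= 11 is 25 -> ND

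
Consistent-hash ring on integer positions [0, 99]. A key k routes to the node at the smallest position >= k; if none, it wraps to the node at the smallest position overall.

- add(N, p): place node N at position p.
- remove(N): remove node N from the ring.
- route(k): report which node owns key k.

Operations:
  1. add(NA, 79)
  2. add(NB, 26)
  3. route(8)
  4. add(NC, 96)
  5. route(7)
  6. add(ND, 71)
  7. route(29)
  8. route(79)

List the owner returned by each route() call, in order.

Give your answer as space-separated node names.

Answer: NB NB ND NA

Derivation:
Op 1: add NA@79 -> ring=[79:NA]
Op 2: add NB@26 -> ring=[26:NB,79:NA]
Op 3: route key 8: smallest pos >= 8 is 26 -> NB
Op 4: add NC@96 -> ring=[26:NB,79:NA,96:NC]
Op 5: route key 7: smallest pos >= 7 is 26 -> NB
Op 6: add ND@71 -> ring=[26:NB,71:ND,79:NA,96:NC]
Op 7: route key 29: smallest pos >= 29 is 71 -> ND
Op 8: route key 79: smallest pos >= 79 is 79 -> NA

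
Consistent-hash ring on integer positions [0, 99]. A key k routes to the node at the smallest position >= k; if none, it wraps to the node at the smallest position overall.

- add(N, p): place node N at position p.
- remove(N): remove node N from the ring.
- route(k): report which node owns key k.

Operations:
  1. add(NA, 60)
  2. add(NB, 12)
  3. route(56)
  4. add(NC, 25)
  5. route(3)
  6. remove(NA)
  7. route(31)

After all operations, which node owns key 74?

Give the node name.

Answer: NB

Derivation:
Op 1: add NA@60 -> ring=[60:NA]
Op 2: add NB@12 -> ring=[12:NB,60:NA]
Op 3: route key 56: smallest pos >= 56 is 60 -> NA
Op 4: add NC@25 -> ring=[12:NB,25:NC,60:NA]
Op 5: route key 3: smallest pos >= 3 is 12 -> NB
Op 6: remove NA -> ring=[12:NB,25:NC]
Op 7: route key 31: none >= 31, wrap to smallest pos 12 -> NB
Final route key 74: none >= 74, wrap to smallest pos 12 -> NB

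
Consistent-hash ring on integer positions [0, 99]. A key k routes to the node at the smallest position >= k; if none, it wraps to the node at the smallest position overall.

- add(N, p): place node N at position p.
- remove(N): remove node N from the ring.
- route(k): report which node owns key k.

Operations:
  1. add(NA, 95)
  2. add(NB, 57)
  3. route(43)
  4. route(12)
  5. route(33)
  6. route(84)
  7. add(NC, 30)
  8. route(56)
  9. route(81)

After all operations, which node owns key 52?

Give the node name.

Op 1: add NA@95 -> ring=[95:NA]
Op 2: add NB@57 -> ring=[57:NB,95:NA]
Op 3: route key 43: smallest pos >= 43 is 57 -> NB
Op 4: route key 12: smallest pos >= 12 is 57 -> NB
Op 5: route key 33: smallest pos >= 33 is 57 -> NB
Op 6: route key 84: smallest pos >= 84 is 95 -> NA
Op 7: add NC@30 -> ring=[30:NC,57:NB,95:NA]
Op 8: route key 56: smallest pos >= 56 is 57 -> NB
Op 9: route key 81: smallest pos >= 81 is 95 -> NA
Final route key 52: smallest pos >= 52 is 57 -> NB

Answer: NB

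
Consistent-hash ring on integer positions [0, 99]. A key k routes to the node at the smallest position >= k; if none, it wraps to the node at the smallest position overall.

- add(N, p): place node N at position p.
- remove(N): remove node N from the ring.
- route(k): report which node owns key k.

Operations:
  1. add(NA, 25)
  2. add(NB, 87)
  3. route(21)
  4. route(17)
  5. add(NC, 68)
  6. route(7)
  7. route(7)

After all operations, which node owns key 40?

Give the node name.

Answer: NC

Derivation:
Op 1: add NA@25 -> ring=[25:NA]
Op 2: add NB@87 -> ring=[25:NA,87:NB]
Op 3: route key 21: smallest pos >= 21 is 25 -> NA
Op 4: route key 17: smallest pos >= 17 is 25 -> NA
Op 5: add NC@68 -> ring=[25:NA,68:NC,87:NB]
Op 6: route key 7: smallest pos >= 7 is 25 -> NA
Op 7: route key 7: smallest pos >= 7 is 25 -> NA
Final route key 40: smallest pos >= 40 is 68 -> NC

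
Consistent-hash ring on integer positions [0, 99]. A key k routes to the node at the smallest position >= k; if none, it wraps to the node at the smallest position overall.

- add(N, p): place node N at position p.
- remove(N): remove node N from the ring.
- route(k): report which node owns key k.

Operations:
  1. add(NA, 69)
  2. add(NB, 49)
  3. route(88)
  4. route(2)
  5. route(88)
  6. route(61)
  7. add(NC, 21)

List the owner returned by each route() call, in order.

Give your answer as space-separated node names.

Answer: NB NB NB NA

Derivation:
Op 1: add NA@69 -> ring=[69:NA]
Op 2: add NB@49 -> ring=[49:NB,69:NA]
Op 3: route key 88: none >= 88, wrap to smallest pos 49 -> NB
Op 4: route key 2: smallest pos >= 2 is 49 -> NB
Op 5: route key 88: none >= 88, wrap to smallest pos 49 -> NB
Op 6: route key 61: smallest pos >= 61 is 69 -> NA
Op 7: add NC@21 -> ring=[21:NC,49:NB,69:NA]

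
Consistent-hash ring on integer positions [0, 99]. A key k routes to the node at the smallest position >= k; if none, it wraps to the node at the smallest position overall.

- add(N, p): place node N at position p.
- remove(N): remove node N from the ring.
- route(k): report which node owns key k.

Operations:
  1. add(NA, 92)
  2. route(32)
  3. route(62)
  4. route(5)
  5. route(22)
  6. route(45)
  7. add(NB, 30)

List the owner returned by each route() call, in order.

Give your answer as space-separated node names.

Op 1: add NA@92 -> ring=[92:NA]
Op 2: route key 32: smallest pos >= 32 is 92 -> NA
Op 3: route key 62: smallest pos >= 62 is 92 -> NA
Op 4: route key 5: smallest pos >= 5 is 92 -> NA
Op 5: route key 22: smallest pos >= 22 is 92 -> NA
Op 6: route key 45: smallest pos >= 45 is 92 -> NA
Op 7: add NB@30 -> ring=[30:NB,92:NA]

Answer: NA NA NA NA NA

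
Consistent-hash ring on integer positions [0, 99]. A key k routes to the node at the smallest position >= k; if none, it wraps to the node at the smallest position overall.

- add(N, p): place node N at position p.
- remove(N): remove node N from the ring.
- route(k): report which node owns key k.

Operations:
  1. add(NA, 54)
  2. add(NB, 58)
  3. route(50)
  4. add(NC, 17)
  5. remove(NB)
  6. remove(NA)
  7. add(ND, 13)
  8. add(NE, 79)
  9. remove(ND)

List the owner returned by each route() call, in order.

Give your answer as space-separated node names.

Answer: NA

Derivation:
Op 1: add NA@54 -> ring=[54:NA]
Op 2: add NB@58 -> ring=[54:NA,58:NB]
Op 3: route key 50: smallest pos >= 50 is 54 -> NA
Op 4: add NC@17 -> ring=[17:NC,54:NA,58:NB]
Op 5: remove NB -> ring=[17:NC,54:NA]
Op 6: remove NA -> ring=[17:NC]
Op 7: add ND@13 -> ring=[13:ND,17:NC]
Op 8: add NE@79 -> ring=[13:ND,17:NC,79:NE]
Op 9: remove ND -> ring=[17:NC,79:NE]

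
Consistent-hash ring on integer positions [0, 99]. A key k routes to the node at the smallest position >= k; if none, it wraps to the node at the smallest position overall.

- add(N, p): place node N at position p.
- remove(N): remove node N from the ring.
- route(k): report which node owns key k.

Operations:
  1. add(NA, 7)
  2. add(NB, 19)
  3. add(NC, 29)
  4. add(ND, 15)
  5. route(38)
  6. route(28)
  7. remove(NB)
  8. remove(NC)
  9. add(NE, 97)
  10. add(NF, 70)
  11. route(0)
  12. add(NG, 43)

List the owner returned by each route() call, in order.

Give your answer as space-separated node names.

Op 1: add NA@7 -> ring=[7:NA]
Op 2: add NB@19 -> ring=[7:NA,19:NB]
Op 3: add NC@29 -> ring=[7:NA,19:NB,29:NC]
Op 4: add ND@15 -> ring=[7:NA,15:ND,19:NB,29:NC]
Op 5: route key 38: none >= 38, wrap to smallest pos 7 -> NA
Op 6: route key 28: smallest pos >= 28 is 29 -> NC
Op 7: remove NB -> ring=[7:NA,15:ND,29:NC]
Op 8: remove NC -> ring=[7:NA,15:ND]
Op 9: add NE@97 -> ring=[7:NA,15:ND,97:NE]
Op 10: add NF@70 -> ring=[7:NA,15:ND,70:NF,97:NE]
Op 11: route key 0: smallest pos >= 0 is 7 -> NA
Op 12: add NG@43 -> ring=[7:NA,15:ND,43:NG,70:NF,97:NE]

Answer: NA NC NA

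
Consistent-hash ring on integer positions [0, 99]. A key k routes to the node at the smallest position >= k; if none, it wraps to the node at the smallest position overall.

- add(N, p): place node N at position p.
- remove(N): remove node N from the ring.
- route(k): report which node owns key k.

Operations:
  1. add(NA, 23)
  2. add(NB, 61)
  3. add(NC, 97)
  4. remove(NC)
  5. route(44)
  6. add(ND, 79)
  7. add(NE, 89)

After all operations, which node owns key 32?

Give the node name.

Answer: NB

Derivation:
Op 1: add NA@23 -> ring=[23:NA]
Op 2: add NB@61 -> ring=[23:NA,61:NB]
Op 3: add NC@97 -> ring=[23:NA,61:NB,97:NC]
Op 4: remove NC -> ring=[23:NA,61:NB]
Op 5: route key 44: smallest pos >= 44 is 61 -> NB
Op 6: add ND@79 -> ring=[23:NA,61:NB,79:ND]
Op 7: add NE@89 -> ring=[23:NA,61:NB,79:ND,89:NE]
Final route key 32: smallest pos >= 32 is 61 -> NB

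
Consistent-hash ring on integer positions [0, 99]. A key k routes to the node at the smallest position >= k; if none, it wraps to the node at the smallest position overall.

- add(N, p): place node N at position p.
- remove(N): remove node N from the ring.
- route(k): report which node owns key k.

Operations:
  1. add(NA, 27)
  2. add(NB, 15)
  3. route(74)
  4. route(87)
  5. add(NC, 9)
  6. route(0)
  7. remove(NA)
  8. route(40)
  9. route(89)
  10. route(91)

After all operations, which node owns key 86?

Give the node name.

Op 1: add NA@27 -> ring=[27:NA]
Op 2: add NB@15 -> ring=[15:NB,27:NA]
Op 3: route key 74: none >= 74, wrap to smallest pos 15 -> NB
Op 4: route key 87: none >= 87, wrap to smallest pos 15 -> NB
Op 5: add NC@9 -> ring=[9:NC,15:NB,27:NA]
Op 6: route key 0: smallest pos >= 0 is 9 -> NC
Op 7: remove NA -> ring=[9:NC,15:NB]
Op 8: route key 40: none >= 40, wrap to smallest pos 9 -> NC
Op 9: route key 89: none >= 89, wrap to smallest pos 9 -> NC
Op 10: route key 91: none >= 91, wrap to smallest pos 9 -> NC
Final route key 86: none >= 86, wrap to smallest pos 9 -> NC

Answer: NC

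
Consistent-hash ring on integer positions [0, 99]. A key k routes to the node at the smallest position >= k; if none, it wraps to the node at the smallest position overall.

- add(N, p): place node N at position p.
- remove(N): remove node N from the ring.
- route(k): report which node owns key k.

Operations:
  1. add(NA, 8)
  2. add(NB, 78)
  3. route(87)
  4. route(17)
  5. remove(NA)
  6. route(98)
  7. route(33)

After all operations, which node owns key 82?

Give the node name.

Op 1: add NA@8 -> ring=[8:NA]
Op 2: add NB@78 -> ring=[8:NA,78:NB]
Op 3: route key 87: none >= 87, wrap to smallest pos 8 -> NA
Op 4: route key 17: smallest pos >= 17 is 78 -> NB
Op 5: remove NA -> ring=[78:NB]
Op 6: route key 98: none >= 98, wrap to smallest pos 78 -> NB
Op 7: route key 33: smallest pos >= 33 is 78 -> NB
Final route key 82: none >= 82, wrap to smallest pos 78 -> NB

Answer: NB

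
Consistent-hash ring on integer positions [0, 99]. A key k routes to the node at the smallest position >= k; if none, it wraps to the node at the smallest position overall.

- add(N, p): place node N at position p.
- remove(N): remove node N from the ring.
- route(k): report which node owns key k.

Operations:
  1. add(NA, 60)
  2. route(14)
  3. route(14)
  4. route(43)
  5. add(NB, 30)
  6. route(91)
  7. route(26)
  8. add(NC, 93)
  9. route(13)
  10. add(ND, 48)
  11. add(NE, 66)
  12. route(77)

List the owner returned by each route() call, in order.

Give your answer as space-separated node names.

Op 1: add NA@60 -> ring=[60:NA]
Op 2: route key 14: smallest pos >= 14 is 60 -> NA
Op 3: route key 14: smallest pos >= 14 is 60 -> NA
Op 4: route key 43: smallest pos >= 43 is 60 -> NA
Op 5: add NB@30 -> ring=[30:NB,60:NA]
Op 6: route key 91: none >= 91, wrap to smallest pos 30 -> NB
Op 7: route key 26: smallest pos >= 26 is 30 -> NB
Op 8: add NC@93 -> ring=[30:NB,60:NA,93:NC]
Op 9: route key 13: smallest pos >= 13 is 30 -> NB
Op 10: add ND@48 -> ring=[30:NB,48:ND,60:NA,93:NC]
Op 11: add NE@66 -> ring=[30:NB,48:ND,60:NA,66:NE,93:NC]
Op 12: route key 77: smallest pos >= 77 is 93 -> NC

Answer: NA NA NA NB NB NB NC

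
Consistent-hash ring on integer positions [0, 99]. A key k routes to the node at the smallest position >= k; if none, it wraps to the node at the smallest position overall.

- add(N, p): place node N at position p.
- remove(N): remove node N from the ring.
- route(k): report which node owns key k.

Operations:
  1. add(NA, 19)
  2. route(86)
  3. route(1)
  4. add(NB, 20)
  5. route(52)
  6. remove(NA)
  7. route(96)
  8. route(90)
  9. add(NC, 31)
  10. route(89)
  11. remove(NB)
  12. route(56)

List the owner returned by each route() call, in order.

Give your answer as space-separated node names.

Answer: NA NA NA NB NB NB NC

Derivation:
Op 1: add NA@19 -> ring=[19:NA]
Op 2: route key 86: none >= 86, wrap to smallest pos 19 -> NA
Op 3: route key 1: smallest pos >= 1 is 19 -> NA
Op 4: add NB@20 -> ring=[19:NA,20:NB]
Op 5: route key 52: none >= 52, wrap to smallest pos 19 -> NA
Op 6: remove NA -> ring=[20:NB]
Op 7: route key 96: none >= 96, wrap to smallest pos 20 -> NB
Op 8: route key 90: none >= 90, wrap to smallest pos 20 -> NB
Op 9: add NC@31 -> ring=[20:NB,31:NC]
Op 10: route key 89: none >= 89, wrap to smallest pos 20 -> NB
Op 11: remove NB -> ring=[31:NC]
Op 12: route key 56: none >= 56, wrap to smallest pos 31 -> NC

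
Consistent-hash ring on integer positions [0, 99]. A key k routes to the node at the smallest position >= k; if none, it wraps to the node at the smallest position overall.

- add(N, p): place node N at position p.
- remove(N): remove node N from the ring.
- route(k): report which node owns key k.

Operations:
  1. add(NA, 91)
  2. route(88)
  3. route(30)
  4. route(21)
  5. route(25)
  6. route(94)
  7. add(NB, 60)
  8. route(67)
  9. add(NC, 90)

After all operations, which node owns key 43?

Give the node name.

Op 1: add NA@91 -> ring=[91:NA]
Op 2: route key 88: smallest pos >= 88 is 91 -> NA
Op 3: route key 30: smallest pos >= 30 is 91 -> NA
Op 4: route key 21: smallest pos >= 21 is 91 -> NA
Op 5: route key 25: smallest pos >= 25 is 91 -> NA
Op 6: route key 94: none >= 94, wrap to smallest pos 91 -> NA
Op 7: add NB@60 -> ring=[60:NB,91:NA]
Op 8: route key 67: smallest pos >= 67 is 91 -> NA
Op 9: add NC@90 -> ring=[60:NB,90:NC,91:NA]
Final route key 43: smallest pos >= 43 is 60 -> NB

Answer: NB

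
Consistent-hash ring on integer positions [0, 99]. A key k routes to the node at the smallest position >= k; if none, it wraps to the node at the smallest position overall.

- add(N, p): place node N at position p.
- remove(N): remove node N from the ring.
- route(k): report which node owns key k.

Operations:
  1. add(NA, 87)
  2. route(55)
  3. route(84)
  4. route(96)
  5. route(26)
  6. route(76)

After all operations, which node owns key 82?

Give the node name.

Op 1: add NA@87 -> ring=[87:NA]
Op 2: route key 55: smallest pos >= 55 is 87 -> NA
Op 3: route key 84: smallest pos >= 84 is 87 -> NA
Op 4: route key 96: none >= 96, wrap to smallest pos 87 -> NA
Op 5: route key 26: smallest pos >= 26 is 87 -> NA
Op 6: route key 76: smallest pos >= 76 is 87 -> NA
Final route key 82: smallest pos >= 82 is 87 -> NA

Answer: NA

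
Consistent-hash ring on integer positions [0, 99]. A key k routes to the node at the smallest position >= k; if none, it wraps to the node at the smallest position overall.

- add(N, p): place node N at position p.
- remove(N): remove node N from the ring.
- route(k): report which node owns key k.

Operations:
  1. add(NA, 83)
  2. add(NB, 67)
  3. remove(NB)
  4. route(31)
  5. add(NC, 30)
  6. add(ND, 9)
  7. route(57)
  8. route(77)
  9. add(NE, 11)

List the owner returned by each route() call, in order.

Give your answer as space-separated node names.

Op 1: add NA@83 -> ring=[83:NA]
Op 2: add NB@67 -> ring=[67:NB,83:NA]
Op 3: remove NB -> ring=[83:NA]
Op 4: route key 31: smallest pos >= 31 is 83 -> NA
Op 5: add NC@30 -> ring=[30:NC,83:NA]
Op 6: add ND@9 -> ring=[9:ND,30:NC,83:NA]
Op 7: route key 57: smallest pos >= 57 is 83 -> NA
Op 8: route key 77: smallest pos >= 77 is 83 -> NA
Op 9: add NE@11 -> ring=[9:ND,11:NE,30:NC,83:NA]

Answer: NA NA NA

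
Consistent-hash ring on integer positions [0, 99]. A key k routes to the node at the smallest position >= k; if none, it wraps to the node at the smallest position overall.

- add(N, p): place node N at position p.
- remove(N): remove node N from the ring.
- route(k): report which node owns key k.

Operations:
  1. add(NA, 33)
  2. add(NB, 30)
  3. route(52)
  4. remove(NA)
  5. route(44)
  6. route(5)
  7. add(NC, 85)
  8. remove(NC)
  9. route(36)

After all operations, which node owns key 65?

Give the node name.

Op 1: add NA@33 -> ring=[33:NA]
Op 2: add NB@30 -> ring=[30:NB,33:NA]
Op 3: route key 52: none >= 52, wrap to smallest pos 30 -> NB
Op 4: remove NA -> ring=[30:NB]
Op 5: route key 44: none >= 44, wrap to smallest pos 30 -> NB
Op 6: route key 5: smallest pos >= 5 is 30 -> NB
Op 7: add NC@85 -> ring=[30:NB,85:NC]
Op 8: remove NC -> ring=[30:NB]
Op 9: route key 36: none >= 36, wrap to smallest pos 30 -> NB
Final route key 65: none >= 65, wrap to smallest pos 30 -> NB

Answer: NB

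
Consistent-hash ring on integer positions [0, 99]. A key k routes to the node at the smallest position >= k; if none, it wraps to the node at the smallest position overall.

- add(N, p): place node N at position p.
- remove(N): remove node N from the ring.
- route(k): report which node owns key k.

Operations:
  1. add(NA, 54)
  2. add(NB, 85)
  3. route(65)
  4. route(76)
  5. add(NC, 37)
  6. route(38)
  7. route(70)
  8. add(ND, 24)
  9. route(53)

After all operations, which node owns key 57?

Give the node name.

Op 1: add NA@54 -> ring=[54:NA]
Op 2: add NB@85 -> ring=[54:NA,85:NB]
Op 3: route key 65: smallest pos >= 65 is 85 -> NB
Op 4: route key 76: smallest pos >= 76 is 85 -> NB
Op 5: add NC@37 -> ring=[37:NC,54:NA,85:NB]
Op 6: route key 38: smallest pos >= 38 is 54 -> NA
Op 7: route key 70: smallest pos >= 70 is 85 -> NB
Op 8: add ND@24 -> ring=[24:ND,37:NC,54:NA,85:NB]
Op 9: route key 53: smallest pos >= 53 is 54 -> NA
Final route key 57: smallest pos >= 57 is 85 -> NB

Answer: NB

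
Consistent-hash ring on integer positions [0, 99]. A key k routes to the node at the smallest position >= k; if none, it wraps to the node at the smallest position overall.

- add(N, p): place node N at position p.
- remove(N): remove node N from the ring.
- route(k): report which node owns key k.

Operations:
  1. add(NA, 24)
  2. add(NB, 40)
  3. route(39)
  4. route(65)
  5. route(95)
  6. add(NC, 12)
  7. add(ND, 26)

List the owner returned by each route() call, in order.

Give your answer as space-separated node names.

Op 1: add NA@24 -> ring=[24:NA]
Op 2: add NB@40 -> ring=[24:NA,40:NB]
Op 3: route key 39: smallest pos >= 39 is 40 -> NB
Op 4: route key 65: none >= 65, wrap to smallest pos 24 -> NA
Op 5: route key 95: none >= 95, wrap to smallest pos 24 -> NA
Op 6: add NC@12 -> ring=[12:NC,24:NA,40:NB]
Op 7: add ND@26 -> ring=[12:NC,24:NA,26:ND,40:NB]

Answer: NB NA NA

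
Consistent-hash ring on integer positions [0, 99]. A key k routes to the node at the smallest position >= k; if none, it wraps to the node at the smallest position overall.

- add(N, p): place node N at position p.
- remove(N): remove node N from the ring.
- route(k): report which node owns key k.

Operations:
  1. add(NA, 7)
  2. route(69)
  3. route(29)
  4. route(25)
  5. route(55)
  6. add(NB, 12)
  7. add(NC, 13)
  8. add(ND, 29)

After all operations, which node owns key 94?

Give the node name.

Op 1: add NA@7 -> ring=[7:NA]
Op 2: route key 69: none >= 69, wrap to smallest pos 7 -> NA
Op 3: route key 29: none >= 29, wrap to smallest pos 7 -> NA
Op 4: route key 25: none >= 25, wrap to smallest pos 7 -> NA
Op 5: route key 55: none >= 55, wrap to smallest pos 7 -> NA
Op 6: add NB@12 -> ring=[7:NA,12:NB]
Op 7: add NC@13 -> ring=[7:NA,12:NB,13:NC]
Op 8: add ND@29 -> ring=[7:NA,12:NB,13:NC,29:ND]
Final route key 94: none >= 94, wrap to smallest pos 7 -> NA

Answer: NA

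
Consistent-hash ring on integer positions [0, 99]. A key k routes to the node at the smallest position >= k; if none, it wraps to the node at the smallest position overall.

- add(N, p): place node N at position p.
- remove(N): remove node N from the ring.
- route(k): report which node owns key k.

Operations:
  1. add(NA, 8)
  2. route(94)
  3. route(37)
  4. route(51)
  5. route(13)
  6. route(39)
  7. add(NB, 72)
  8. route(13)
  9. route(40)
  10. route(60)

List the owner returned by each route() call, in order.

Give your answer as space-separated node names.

Op 1: add NA@8 -> ring=[8:NA]
Op 2: route key 94: none >= 94, wrap to smallest pos 8 -> NA
Op 3: route key 37: none >= 37, wrap to smallest pos 8 -> NA
Op 4: route key 51: none >= 51, wrap to smallest pos 8 -> NA
Op 5: route key 13: none >= 13, wrap to smallest pos 8 -> NA
Op 6: route key 39: none >= 39, wrap to smallest pos 8 -> NA
Op 7: add NB@72 -> ring=[8:NA,72:NB]
Op 8: route key 13: smallest pos >= 13 is 72 -> NB
Op 9: route key 40: smallest pos >= 40 is 72 -> NB
Op 10: route key 60: smallest pos >= 60 is 72 -> NB

Answer: NA NA NA NA NA NB NB NB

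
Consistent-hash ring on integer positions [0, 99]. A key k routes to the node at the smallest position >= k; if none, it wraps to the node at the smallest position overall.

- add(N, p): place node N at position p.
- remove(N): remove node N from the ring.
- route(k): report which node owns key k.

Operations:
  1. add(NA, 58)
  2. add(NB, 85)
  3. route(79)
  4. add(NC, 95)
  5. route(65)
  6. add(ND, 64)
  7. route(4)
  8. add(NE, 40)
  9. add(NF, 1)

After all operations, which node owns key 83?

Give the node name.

Answer: NB

Derivation:
Op 1: add NA@58 -> ring=[58:NA]
Op 2: add NB@85 -> ring=[58:NA,85:NB]
Op 3: route key 79: smallest pos >= 79 is 85 -> NB
Op 4: add NC@95 -> ring=[58:NA,85:NB,95:NC]
Op 5: route key 65: smallest pos >= 65 is 85 -> NB
Op 6: add ND@64 -> ring=[58:NA,64:ND,85:NB,95:NC]
Op 7: route key 4: smallest pos >= 4 is 58 -> NA
Op 8: add NE@40 -> ring=[40:NE,58:NA,64:ND,85:NB,95:NC]
Op 9: add NF@1 -> ring=[1:NF,40:NE,58:NA,64:ND,85:NB,95:NC]
Final route key 83: smallest pos >= 83 is 85 -> NB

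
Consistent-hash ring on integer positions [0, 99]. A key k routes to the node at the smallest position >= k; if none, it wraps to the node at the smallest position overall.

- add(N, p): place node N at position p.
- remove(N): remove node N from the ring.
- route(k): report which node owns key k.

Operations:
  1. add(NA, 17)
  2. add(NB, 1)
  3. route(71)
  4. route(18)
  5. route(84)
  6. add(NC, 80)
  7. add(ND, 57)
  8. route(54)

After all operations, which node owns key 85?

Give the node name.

Op 1: add NA@17 -> ring=[17:NA]
Op 2: add NB@1 -> ring=[1:NB,17:NA]
Op 3: route key 71: none >= 71, wrap to smallest pos 1 -> NB
Op 4: route key 18: none >= 18, wrap to smallest pos 1 -> NB
Op 5: route key 84: none >= 84, wrap to smallest pos 1 -> NB
Op 6: add NC@80 -> ring=[1:NB,17:NA,80:NC]
Op 7: add ND@57 -> ring=[1:NB,17:NA,57:ND,80:NC]
Op 8: route key 54: smallest pos >= 54 is 57 -> ND
Final route key 85: none >= 85, wrap to smallest pos 1 -> NB

Answer: NB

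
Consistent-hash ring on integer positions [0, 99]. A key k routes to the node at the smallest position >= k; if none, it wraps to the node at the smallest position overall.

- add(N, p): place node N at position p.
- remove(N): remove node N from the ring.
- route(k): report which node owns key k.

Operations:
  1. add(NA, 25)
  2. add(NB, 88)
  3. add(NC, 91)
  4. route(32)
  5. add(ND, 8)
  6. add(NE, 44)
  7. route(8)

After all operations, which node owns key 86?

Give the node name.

Op 1: add NA@25 -> ring=[25:NA]
Op 2: add NB@88 -> ring=[25:NA,88:NB]
Op 3: add NC@91 -> ring=[25:NA,88:NB,91:NC]
Op 4: route key 32: smallest pos >= 32 is 88 -> NB
Op 5: add ND@8 -> ring=[8:ND,25:NA,88:NB,91:NC]
Op 6: add NE@44 -> ring=[8:ND,25:NA,44:NE,88:NB,91:NC]
Op 7: route key 8: smallest pos >= 8 is 8 -> ND
Final route key 86: smallest pos >= 86 is 88 -> NB

Answer: NB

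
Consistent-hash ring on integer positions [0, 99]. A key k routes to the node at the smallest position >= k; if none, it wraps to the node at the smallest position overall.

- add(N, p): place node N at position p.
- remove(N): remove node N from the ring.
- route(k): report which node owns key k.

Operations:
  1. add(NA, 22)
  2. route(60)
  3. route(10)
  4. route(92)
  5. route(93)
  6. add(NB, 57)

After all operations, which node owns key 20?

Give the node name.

Answer: NA

Derivation:
Op 1: add NA@22 -> ring=[22:NA]
Op 2: route key 60: none >= 60, wrap to smallest pos 22 -> NA
Op 3: route key 10: smallest pos >= 10 is 22 -> NA
Op 4: route key 92: none >= 92, wrap to smallest pos 22 -> NA
Op 5: route key 93: none >= 93, wrap to smallest pos 22 -> NA
Op 6: add NB@57 -> ring=[22:NA,57:NB]
Final route key 20: smallest pos >= 20 is 22 -> NA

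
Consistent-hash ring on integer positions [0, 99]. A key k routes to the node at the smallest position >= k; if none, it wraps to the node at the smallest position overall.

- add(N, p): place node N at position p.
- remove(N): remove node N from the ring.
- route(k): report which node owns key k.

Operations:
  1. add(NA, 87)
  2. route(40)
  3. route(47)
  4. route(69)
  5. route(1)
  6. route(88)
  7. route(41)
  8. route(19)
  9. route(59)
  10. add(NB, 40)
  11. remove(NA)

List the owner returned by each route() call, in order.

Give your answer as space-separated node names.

Answer: NA NA NA NA NA NA NA NA

Derivation:
Op 1: add NA@87 -> ring=[87:NA]
Op 2: route key 40: smallest pos >= 40 is 87 -> NA
Op 3: route key 47: smallest pos >= 47 is 87 -> NA
Op 4: route key 69: smallest pos >= 69 is 87 -> NA
Op 5: route key 1: smallest pos >= 1 is 87 -> NA
Op 6: route key 88: none >= 88, wrap to smallest pos 87 -> NA
Op 7: route key 41: smallest pos >= 41 is 87 -> NA
Op 8: route key 19: smallest pos >= 19 is 87 -> NA
Op 9: route key 59: smallest pos >= 59 is 87 -> NA
Op 10: add NB@40 -> ring=[40:NB,87:NA]
Op 11: remove NA -> ring=[40:NB]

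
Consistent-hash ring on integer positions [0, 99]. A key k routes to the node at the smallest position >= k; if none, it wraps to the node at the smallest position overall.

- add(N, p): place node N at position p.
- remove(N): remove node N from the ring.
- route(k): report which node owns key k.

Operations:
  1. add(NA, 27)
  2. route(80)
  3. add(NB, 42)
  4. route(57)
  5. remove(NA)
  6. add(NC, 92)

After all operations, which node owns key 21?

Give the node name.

Answer: NB

Derivation:
Op 1: add NA@27 -> ring=[27:NA]
Op 2: route key 80: none >= 80, wrap to smallest pos 27 -> NA
Op 3: add NB@42 -> ring=[27:NA,42:NB]
Op 4: route key 57: none >= 57, wrap to smallest pos 27 -> NA
Op 5: remove NA -> ring=[42:NB]
Op 6: add NC@92 -> ring=[42:NB,92:NC]
Final route key 21: smallest pos >= 21 is 42 -> NB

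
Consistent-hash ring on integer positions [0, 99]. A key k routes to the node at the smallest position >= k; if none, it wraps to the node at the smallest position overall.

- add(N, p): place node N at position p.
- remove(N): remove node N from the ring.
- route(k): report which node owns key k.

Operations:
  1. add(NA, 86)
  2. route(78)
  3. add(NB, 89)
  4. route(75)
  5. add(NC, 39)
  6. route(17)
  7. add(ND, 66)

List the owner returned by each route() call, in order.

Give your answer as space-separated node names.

Op 1: add NA@86 -> ring=[86:NA]
Op 2: route key 78: smallest pos >= 78 is 86 -> NA
Op 3: add NB@89 -> ring=[86:NA,89:NB]
Op 4: route key 75: smallest pos >= 75 is 86 -> NA
Op 5: add NC@39 -> ring=[39:NC,86:NA,89:NB]
Op 6: route key 17: smallest pos >= 17 is 39 -> NC
Op 7: add ND@66 -> ring=[39:NC,66:ND,86:NA,89:NB]

Answer: NA NA NC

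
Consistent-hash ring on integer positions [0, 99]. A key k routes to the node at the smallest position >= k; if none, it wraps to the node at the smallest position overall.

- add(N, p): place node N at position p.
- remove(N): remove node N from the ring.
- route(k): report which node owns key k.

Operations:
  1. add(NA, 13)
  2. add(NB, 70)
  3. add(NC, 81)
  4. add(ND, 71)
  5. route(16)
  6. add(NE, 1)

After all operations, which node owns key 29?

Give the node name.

Op 1: add NA@13 -> ring=[13:NA]
Op 2: add NB@70 -> ring=[13:NA,70:NB]
Op 3: add NC@81 -> ring=[13:NA,70:NB,81:NC]
Op 4: add ND@71 -> ring=[13:NA,70:NB,71:ND,81:NC]
Op 5: route key 16: smallest pos >= 16 is 70 -> NB
Op 6: add NE@1 -> ring=[1:NE,13:NA,70:NB,71:ND,81:NC]
Final route key 29: smallest pos >= 29 is 70 -> NB

Answer: NB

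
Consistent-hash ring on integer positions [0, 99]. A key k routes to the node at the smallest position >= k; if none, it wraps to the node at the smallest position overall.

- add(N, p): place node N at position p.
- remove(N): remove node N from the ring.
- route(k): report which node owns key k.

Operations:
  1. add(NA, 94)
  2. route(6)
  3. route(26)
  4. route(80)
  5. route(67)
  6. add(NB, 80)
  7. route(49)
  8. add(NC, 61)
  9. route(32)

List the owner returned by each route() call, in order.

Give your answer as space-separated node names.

Answer: NA NA NA NA NB NC

Derivation:
Op 1: add NA@94 -> ring=[94:NA]
Op 2: route key 6: smallest pos >= 6 is 94 -> NA
Op 3: route key 26: smallest pos >= 26 is 94 -> NA
Op 4: route key 80: smallest pos >= 80 is 94 -> NA
Op 5: route key 67: smallest pos >= 67 is 94 -> NA
Op 6: add NB@80 -> ring=[80:NB,94:NA]
Op 7: route key 49: smallest pos >= 49 is 80 -> NB
Op 8: add NC@61 -> ring=[61:NC,80:NB,94:NA]
Op 9: route key 32: smallest pos >= 32 is 61 -> NC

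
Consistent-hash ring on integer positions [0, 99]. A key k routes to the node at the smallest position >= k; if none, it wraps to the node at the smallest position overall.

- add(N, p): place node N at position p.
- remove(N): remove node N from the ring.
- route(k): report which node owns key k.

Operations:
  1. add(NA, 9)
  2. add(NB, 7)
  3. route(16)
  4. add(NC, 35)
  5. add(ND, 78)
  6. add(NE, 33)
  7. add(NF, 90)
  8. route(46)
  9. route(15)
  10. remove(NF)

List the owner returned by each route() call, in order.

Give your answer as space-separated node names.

Answer: NB ND NE

Derivation:
Op 1: add NA@9 -> ring=[9:NA]
Op 2: add NB@7 -> ring=[7:NB,9:NA]
Op 3: route key 16: none >= 16, wrap to smallest pos 7 -> NB
Op 4: add NC@35 -> ring=[7:NB,9:NA,35:NC]
Op 5: add ND@78 -> ring=[7:NB,9:NA,35:NC,78:ND]
Op 6: add NE@33 -> ring=[7:NB,9:NA,33:NE,35:NC,78:ND]
Op 7: add NF@90 -> ring=[7:NB,9:NA,33:NE,35:NC,78:ND,90:NF]
Op 8: route key 46: smallest pos >= 46 is 78 -> ND
Op 9: route key 15: smallest pos >= 15 is 33 -> NE
Op 10: remove NF -> ring=[7:NB,9:NA,33:NE,35:NC,78:ND]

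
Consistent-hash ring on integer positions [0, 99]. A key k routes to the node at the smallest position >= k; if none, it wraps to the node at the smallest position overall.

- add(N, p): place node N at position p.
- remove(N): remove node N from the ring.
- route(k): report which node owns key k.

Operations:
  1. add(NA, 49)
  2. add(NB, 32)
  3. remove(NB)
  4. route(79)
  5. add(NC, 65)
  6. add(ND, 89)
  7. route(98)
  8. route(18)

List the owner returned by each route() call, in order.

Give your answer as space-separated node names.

Answer: NA NA NA

Derivation:
Op 1: add NA@49 -> ring=[49:NA]
Op 2: add NB@32 -> ring=[32:NB,49:NA]
Op 3: remove NB -> ring=[49:NA]
Op 4: route key 79: none >= 79, wrap to smallest pos 49 -> NA
Op 5: add NC@65 -> ring=[49:NA,65:NC]
Op 6: add ND@89 -> ring=[49:NA,65:NC,89:ND]
Op 7: route key 98: none >= 98, wrap to smallest pos 49 -> NA
Op 8: route key 18: smallest pos >= 18 is 49 -> NA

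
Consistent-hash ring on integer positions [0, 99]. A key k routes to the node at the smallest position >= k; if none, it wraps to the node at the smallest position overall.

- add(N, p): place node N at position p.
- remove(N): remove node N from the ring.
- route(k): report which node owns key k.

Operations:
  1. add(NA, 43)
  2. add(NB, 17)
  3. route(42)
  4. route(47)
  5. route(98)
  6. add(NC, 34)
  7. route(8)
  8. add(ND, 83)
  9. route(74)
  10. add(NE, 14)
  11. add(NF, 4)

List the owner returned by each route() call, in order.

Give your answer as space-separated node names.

Op 1: add NA@43 -> ring=[43:NA]
Op 2: add NB@17 -> ring=[17:NB,43:NA]
Op 3: route key 42: smallest pos >= 42 is 43 -> NA
Op 4: route key 47: none >= 47, wrap to smallest pos 17 -> NB
Op 5: route key 98: none >= 98, wrap to smallest pos 17 -> NB
Op 6: add NC@34 -> ring=[17:NB,34:NC,43:NA]
Op 7: route key 8: smallest pos >= 8 is 17 -> NB
Op 8: add ND@83 -> ring=[17:NB,34:NC,43:NA,83:ND]
Op 9: route key 74: smallest pos >= 74 is 83 -> ND
Op 10: add NE@14 -> ring=[14:NE,17:NB,34:NC,43:NA,83:ND]
Op 11: add NF@4 -> ring=[4:NF,14:NE,17:NB,34:NC,43:NA,83:ND]

Answer: NA NB NB NB ND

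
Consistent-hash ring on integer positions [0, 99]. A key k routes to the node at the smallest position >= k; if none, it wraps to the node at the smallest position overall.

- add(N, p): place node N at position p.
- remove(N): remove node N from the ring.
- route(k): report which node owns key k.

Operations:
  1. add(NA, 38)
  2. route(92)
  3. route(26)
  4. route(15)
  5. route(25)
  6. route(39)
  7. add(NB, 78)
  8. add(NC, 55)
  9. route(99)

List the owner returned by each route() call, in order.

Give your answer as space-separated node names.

Answer: NA NA NA NA NA NA

Derivation:
Op 1: add NA@38 -> ring=[38:NA]
Op 2: route key 92: none >= 92, wrap to smallest pos 38 -> NA
Op 3: route key 26: smallest pos >= 26 is 38 -> NA
Op 4: route key 15: smallest pos >= 15 is 38 -> NA
Op 5: route key 25: smallest pos >= 25 is 38 -> NA
Op 6: route key 39: none >= 39, wrap to smallest pos 38 -> NA
Op 7: add NB@78 -> ring=[38:NA,78:NB]
Op 8: add NC@55 -> ring=[38:NA,55:NC,78:NB]
Op 9: route key 99: none >= 99, wrap to smallest pos 38 -> NA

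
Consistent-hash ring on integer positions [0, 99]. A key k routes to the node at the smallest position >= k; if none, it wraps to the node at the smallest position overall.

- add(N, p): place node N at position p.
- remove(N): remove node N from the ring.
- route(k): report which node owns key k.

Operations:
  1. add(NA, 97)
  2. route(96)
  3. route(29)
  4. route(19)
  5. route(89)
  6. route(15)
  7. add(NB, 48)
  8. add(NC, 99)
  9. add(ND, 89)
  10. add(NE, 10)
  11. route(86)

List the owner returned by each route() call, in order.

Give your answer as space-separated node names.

Op 1: add NA@97 -> ring=[97:NA]
Op 2: route key 96: smallest pos >= 96 is 97 -> NA
Op 3: route key 29: smallest pos >= 29 is 97 -> NA
Op 4: route key 19: smallest pos >= 19 is 97 -> NA
Op 5: route key 89: smallest pos >= 89 is 97 -> NA
Op 6: route key 15: smallest pos >= 15 is 97 -> NA
Op 7: add NB@48 -> ring=[48:NB,97:NA]
Op 8: add NC@99 -> ring=[48:NB,97:NA,99:NC]
Op 9: add ND@89 -> ring=[48:NB,89:ND,97:NA,99:NC]
Op 10: add NE@10 -> ring=[10:NE,48:NB,89:ND,97:NA,99:NC]
Op 11: route key 86: smallest pos >= 86 is 89 -> ND

Answer: NA NA NA NA NA ND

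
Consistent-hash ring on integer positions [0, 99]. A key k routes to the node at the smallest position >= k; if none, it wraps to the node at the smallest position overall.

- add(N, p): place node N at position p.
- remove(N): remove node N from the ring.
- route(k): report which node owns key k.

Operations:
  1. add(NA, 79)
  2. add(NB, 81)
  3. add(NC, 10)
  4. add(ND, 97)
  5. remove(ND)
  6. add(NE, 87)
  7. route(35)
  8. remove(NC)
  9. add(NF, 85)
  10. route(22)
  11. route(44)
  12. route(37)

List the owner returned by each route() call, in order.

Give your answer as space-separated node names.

Op 1: add NA@79 -> ring=[79:NA]
Op 2: add NB@81 -> ring=[79:NA,81:NB]
Op 3: add NC@10 -> ring=[10:NC,79:NA,81:NB]
Op 4: add ND@97 -> ring=[10:NC,79:NA,81:NB,97:ND]
Op 5: remove ND -> ring=[10:NC,79:NA,81:NB]
Op 6: add NE@87 -> ring=[10:NC,79:NA,81:NB,87:NE]
Op 7: route key 35: smallest pos >= 35 is 79 -> NA
Op 8: remove NC -> ring=[79:NA,81:NB,87:NE]
Op 9: add NF@85 -> ring=[79:NA,81:NB,85:NF,87:NE]
Op 10: route key 22: smallest pos >= 22 is 79 -> NA
Op 11: route key 44: smallest pos >= 44 is 79 -> NA
Op 12: route key 37: smallest pos >= 37 is 79 -> NA

Answer: NA NA NA NA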